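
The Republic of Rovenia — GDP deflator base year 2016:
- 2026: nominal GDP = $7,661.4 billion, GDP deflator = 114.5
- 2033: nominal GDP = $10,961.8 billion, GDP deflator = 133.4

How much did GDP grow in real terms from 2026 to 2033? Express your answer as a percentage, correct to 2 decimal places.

Deflate each year: 2026 → 7661.4/1.145 = 6691.18; 2033 → 10961.8/1.334 = 8217.24.
So real GDP changed by 8217.24/6691.18 − 1 = 0.2281, i.e. 22.81%.

22.81%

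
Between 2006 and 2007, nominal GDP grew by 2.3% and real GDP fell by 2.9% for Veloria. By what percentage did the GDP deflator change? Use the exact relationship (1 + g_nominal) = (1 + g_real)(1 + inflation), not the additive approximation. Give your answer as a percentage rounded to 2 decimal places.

(1 + g_nom) = (1 + g_real)(1 + π), so π = 1.0230 / 0.9710 − 1 = 0.05355.

5.36%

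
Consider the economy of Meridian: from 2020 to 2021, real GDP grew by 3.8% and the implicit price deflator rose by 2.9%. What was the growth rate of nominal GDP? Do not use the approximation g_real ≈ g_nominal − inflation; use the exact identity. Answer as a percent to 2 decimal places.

6.81%

(1 + g_nom) = (1 + g_real)(1 + π) = 1.0380 × 1.0290 = 1.06810.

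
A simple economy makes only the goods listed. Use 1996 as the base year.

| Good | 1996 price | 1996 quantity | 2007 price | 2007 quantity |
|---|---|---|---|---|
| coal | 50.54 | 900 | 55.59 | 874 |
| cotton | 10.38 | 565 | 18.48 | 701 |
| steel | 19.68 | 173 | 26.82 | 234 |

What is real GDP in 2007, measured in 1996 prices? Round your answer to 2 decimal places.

Real GDP 2007 = Σ (p_1996 × q_2007) = 50.54·874 + 10.38·701 + 19.68·234 = 56053.46.

56053.46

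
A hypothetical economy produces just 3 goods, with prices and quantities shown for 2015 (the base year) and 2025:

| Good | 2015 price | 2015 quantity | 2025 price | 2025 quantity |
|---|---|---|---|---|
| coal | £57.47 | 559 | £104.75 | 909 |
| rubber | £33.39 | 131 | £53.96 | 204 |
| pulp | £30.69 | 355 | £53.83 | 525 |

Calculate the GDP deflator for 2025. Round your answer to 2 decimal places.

178.92

Nominal GDP 2025 = 104.75·909 + 53.96·204 + 53.83·525 = 134486.34.
Real GDP 2025 (at 2015 prices) = 57.47·909 + 33.39·204 + 30.69·525 = 75164.04.
Deflator = Nominal/Real × 100 = 134486.34/75164.04 × 100 = 178.924.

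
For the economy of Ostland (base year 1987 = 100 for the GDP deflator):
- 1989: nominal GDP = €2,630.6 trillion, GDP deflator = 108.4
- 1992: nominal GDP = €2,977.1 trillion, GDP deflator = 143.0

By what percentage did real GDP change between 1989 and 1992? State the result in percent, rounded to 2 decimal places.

Deflate each year: 1989 → 2630.6/1.084 = 2426.75; 1992 → 2977.1/1.430 = 2081.89.
So real GDP changed by 2081.89/2426.75 − 1 = -0.1421, i.e. -14.21%.

-14.21%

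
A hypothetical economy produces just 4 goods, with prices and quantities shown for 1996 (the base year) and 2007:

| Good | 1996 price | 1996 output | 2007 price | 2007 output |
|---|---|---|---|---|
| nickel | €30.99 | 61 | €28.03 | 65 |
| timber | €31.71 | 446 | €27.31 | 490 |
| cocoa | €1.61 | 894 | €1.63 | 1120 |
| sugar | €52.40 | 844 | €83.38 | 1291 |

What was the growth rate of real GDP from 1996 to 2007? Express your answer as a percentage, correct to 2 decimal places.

41.02%

Real GDP 1996 = Nominal GDP 1996 = 30.99·61 + 31.71·446 + 1.61·894 + 52.40·844 = 61697.99.
Real GDP 2007 (at 1996 prices) = 30.99·65 + 31.71·490 + 1.61·1120 + 52.40·1291 = 87003.85.
Real growth = 87003.85/61697.99 − 1 = 0.4102.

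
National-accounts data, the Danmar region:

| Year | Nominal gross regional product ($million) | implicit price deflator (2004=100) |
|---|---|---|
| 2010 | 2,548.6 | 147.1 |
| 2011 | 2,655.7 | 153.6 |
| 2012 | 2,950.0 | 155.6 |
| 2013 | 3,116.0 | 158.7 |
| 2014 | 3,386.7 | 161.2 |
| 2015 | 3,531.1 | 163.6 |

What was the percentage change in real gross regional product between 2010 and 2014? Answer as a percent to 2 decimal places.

Real gross regional product 2010 = 2548.6/1.471 = 1732.56.
Real gross regional product 2014 = 3386.7/1.612 = 2100.93.
Change = 2100.93/1732.56 − 1 = 0.2126.

21.26%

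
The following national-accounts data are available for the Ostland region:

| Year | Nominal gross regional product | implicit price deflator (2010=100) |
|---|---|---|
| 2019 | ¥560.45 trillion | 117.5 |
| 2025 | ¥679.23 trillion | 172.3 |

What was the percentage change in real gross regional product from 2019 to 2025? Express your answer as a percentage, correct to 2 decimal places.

-17.35%

Real gross regional product 2019 = 560.45 / 1.175 = 476.98.
Real gross regional product 2025 = 679.23 / 1.723 = 394.21.
Real growth = 394.21 / 476.98 − 1 = -0.1735.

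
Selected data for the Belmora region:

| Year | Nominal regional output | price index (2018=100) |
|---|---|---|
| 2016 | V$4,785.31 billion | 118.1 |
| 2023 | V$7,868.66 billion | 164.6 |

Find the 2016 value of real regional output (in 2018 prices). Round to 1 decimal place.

V$4,051.9 billion

Real regional output = Nominal / (price index/100) = 4785.31 / 1.181 = 4051.91.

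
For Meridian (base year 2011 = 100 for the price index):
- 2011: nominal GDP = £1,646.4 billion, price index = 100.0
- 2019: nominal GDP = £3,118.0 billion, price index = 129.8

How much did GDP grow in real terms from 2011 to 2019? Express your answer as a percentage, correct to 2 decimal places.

Real GDP 2011 = 1646.4 / 1.000 = 1646.40.
Real GDP 2019 = 3118.0 / 1.298 = 2402.16.
Real growth = 2402.16 / 1646.40 − 1 = 0.4590.

45.90%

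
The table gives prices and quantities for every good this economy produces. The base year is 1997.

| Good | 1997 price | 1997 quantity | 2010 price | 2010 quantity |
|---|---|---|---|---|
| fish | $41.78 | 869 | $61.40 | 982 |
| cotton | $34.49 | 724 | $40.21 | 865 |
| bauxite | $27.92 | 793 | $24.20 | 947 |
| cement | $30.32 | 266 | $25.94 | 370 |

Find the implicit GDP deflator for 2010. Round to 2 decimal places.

117.57

Nominal GDP 2010 = 61.40·982 + 40.21·865 + 24.20·947 + 25.94·370 = 127591.65.
Real GDP 2010 (at 1997 prices) = 41.78·982 + 34.49·865 + 27.92·947 + 30.32·370 = 108520.45.
Deflator = Nominal/Real × 100 = 127591.65/108520.45 × 100 = 117.574.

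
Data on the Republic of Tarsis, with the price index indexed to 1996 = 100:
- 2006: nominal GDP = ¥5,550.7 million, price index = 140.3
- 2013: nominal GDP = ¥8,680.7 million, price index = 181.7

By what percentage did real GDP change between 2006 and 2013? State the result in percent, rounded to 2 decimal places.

20.76%

Real GDP 2006 = 5550.7 / 1.403 = 3956.31.
Real GDP 2013 = 8680.7 / 1.817 = 4777.49.
Real growth = 4777.49 / 3956.31 − 1 = 0.2076.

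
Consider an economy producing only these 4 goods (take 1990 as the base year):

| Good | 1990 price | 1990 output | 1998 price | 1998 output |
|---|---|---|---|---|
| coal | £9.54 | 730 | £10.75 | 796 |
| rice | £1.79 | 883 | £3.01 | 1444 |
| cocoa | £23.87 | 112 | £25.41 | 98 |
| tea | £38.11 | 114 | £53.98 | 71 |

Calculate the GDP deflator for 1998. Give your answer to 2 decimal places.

Nominal GDP 1998 = 10.75·796 + 3.01·1444 + 25.41·98 + 53.98·71 = 19226.20.
Real GDP 1998 (at 1990 prices) = 9.54·796 + 1.79·1444 + 23.87·98 + 38.11·71 = 15223.67.
Deflator = Nominal/Real × 100 = 19226.20/15223.67 × 100 = 126.291.

126.29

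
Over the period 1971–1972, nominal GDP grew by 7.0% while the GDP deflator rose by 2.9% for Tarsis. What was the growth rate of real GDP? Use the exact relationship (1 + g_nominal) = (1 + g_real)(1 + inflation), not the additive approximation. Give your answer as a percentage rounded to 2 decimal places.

(1 + g_nom) = (1 + g_real)(1 + π), so g_real = 1.0700 / 1.0290 − 1 = 0.03984.

3.98%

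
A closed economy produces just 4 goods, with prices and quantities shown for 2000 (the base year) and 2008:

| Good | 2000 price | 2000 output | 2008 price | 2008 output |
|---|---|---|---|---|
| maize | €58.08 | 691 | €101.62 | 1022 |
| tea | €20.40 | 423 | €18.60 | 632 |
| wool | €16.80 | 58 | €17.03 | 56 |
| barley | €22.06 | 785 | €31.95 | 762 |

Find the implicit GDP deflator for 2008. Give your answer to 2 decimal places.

156.57

Nominal GDP 2008 = 101.62·1022 + 18.60·632 + 17.03·56 + 31.95·762 = 140910.42.
Real GDP 2008 (at 2000 prices) = 58.08·1022 + 20.40·632 + 16.80·56 + 22.06·762 = 90001.08.
Deflator = Nominal/Real × 100 = 140910.42/90001.08 × 100 = 156.565.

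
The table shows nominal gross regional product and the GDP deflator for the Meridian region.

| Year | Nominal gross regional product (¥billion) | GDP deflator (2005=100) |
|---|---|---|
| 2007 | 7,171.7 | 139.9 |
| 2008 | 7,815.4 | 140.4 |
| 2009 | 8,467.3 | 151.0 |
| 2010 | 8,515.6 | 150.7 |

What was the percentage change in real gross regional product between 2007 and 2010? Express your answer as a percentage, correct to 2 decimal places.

Real gross regional product 2007 = 7171.7/1.399 = 5126.30.
Real gross regional product 2010 = 8515.6/1.507 = 5650.70.
Change = 5650.70/5126.30 − 1 = 0.1023.

10.23%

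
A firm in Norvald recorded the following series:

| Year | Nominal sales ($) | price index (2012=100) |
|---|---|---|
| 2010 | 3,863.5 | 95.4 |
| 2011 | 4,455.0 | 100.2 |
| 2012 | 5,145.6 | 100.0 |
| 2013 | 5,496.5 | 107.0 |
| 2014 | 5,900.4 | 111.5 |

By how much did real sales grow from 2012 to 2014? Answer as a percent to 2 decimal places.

Real sales 2012 = 5145.6/1.000 = 5145.60.
Real sales 2014 = 5900.4/1.115 = 5291.84.
Change = 5291.84/5145.60 − 1 = 0.0284.

2.84%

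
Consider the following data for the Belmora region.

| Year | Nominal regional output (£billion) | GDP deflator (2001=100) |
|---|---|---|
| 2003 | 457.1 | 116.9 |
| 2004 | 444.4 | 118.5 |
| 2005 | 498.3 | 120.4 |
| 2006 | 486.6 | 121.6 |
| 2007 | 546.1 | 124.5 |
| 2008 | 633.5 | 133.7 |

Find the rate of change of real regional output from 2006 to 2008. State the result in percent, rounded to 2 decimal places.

Real regional output 2006 = 486.6/1.216 = 400.16.
Real regional output 2008 = 633.5/1.337 = 473.82.
Change = 473.82/400.16 − 1 = 0.1841.

18.41%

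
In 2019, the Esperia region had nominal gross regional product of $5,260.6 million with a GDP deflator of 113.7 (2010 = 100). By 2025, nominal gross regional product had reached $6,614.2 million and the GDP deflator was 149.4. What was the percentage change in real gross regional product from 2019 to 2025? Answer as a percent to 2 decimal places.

-4.31%

Deflate each year: 2019 → 5260.6/1.137 = 4626.74; 2025 → 6614.2/1.494 = 4427.18.
So real gross regional product changed by 4427.18/4626.74 − 1 = -0.0431, i.e. -4.31%.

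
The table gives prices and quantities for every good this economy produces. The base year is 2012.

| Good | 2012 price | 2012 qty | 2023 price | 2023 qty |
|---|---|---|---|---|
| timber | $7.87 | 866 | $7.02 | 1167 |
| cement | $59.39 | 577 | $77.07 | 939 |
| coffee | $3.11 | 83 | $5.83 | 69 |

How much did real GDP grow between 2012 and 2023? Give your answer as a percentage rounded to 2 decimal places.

57.63%

Real GDP 2012 = Nominal GDP 2012 = 7.87·866 + 59.39·577 + 3.11·83 = 41341.58.
Real GDP 2023 (at 2012 prices) = 7.87·1167 + 59.39·939 + 3.11·69 = 65166.09.
Real growth = 65166.09/41341.58 − 1 = 0.5763.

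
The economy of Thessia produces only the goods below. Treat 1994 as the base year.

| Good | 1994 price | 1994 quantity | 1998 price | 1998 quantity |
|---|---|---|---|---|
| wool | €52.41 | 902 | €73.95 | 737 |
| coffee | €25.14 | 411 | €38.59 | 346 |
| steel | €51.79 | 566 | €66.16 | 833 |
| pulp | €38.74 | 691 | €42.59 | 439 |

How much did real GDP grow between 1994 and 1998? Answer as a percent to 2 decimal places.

-5.47%

Real GDP 1994 = Nominal GDP 1994 = 52.41·902 + 25.14·411 + 51.79·566 + 38.74·691 = 113688.84.
Real GDP 1998 (at 1994 prices) = 52.41·737 + 25.14·346 + 51.79·833 + 38.74·439 = 107472.54.
Real growth = 107472.54/113688.84 − 1 = -0.0547.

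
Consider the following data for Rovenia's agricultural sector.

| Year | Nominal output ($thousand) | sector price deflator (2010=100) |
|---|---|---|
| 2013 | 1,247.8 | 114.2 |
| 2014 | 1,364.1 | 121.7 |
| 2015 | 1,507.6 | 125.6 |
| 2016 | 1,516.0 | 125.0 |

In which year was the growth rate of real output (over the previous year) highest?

2015

2014: real = 1364.1/1.217 = 1120.87; growth vs 2013 (1092.64) = 2.58%.
2015: real = 1507.6/1.256 = 1200.32; growth vs 2014 (1120.87) = 7.09%.
2016: real = 1516.0/1.250 = 1212.80; growth vs 2015 (1200.32) = 1.04%.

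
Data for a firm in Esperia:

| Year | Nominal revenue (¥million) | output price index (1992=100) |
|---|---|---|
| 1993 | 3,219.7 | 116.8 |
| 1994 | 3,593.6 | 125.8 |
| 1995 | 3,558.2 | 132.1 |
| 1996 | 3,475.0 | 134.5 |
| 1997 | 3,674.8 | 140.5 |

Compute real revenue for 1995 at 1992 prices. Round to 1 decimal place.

Real revenue 1995 = 3558.2 / 1.321 = 2693.57.

¥2,693.6 million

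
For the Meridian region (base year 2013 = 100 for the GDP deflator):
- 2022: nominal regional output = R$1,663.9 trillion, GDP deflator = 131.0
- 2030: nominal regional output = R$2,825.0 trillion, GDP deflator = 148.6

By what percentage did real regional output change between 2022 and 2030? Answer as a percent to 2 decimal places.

49.67%

Real regional output 2022 = 1663.9 / 1.310 = 1270.15.
Real regional output 2030 = 2825.0 / 1.486 = 1901.08.
Real growth = 1901.08 / 1270.15 − 1 = 0.4967.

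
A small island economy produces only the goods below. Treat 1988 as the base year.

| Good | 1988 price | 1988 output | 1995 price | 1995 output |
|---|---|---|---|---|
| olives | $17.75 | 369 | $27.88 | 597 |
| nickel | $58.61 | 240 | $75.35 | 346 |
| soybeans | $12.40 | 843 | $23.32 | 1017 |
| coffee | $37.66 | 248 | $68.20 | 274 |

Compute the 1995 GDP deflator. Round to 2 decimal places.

158.20

Nominal GDP 1995 = 27.88·597 + 75.35·346 + 23.32·1017 + 68.20·274 = 85118.70.
Real GDP 1995 (at 1988 prices) = 17.75·597 + 58.61·346 + 12.40·1017 + 37.66·274 = 53805.45.
Deflator = Nominal/Real × 100 = 85118.70/53805.45 × 100 = 158.197.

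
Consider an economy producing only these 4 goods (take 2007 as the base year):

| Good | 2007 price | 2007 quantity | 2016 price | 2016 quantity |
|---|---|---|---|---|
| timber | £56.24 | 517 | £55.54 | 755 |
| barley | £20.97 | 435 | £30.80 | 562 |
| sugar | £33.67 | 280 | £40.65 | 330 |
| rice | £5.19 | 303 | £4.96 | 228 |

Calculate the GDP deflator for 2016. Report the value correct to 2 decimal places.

110.89

Nominal GDP 2016 = 55.54·755 + 30.80·562 + 40.65·330 + 4.96·228 = 73787.68.
Real GDP 2016 (at 2007 prices) = 56.24·755 + 20.97·562 + 33.67·330 + 5.19·228 = 66540.76.
Deflator = Nominal/Real × 100 = 73787.68/66540.76 × 100 = 110.891.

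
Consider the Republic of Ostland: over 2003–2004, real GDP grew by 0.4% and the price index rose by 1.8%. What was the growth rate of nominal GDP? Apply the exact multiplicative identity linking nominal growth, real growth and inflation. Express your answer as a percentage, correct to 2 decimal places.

2.21%

(1 + g_nom) = (1 + g_real)(1 + π) = 1.0040 × 1.0180 = 1.02207.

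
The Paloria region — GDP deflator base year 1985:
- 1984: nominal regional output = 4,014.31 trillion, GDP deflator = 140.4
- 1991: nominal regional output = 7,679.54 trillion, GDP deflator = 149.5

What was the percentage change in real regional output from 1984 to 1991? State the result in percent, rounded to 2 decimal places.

79.66%

Deflate each year: 1984 → 4014.31/1.404 = 2859.20; 1991 → 7679.54/1.495 = 5136.82.
So real regional output changed by 5136.82/2859.20 − 1 = 0.7966, i.e. 79.66%.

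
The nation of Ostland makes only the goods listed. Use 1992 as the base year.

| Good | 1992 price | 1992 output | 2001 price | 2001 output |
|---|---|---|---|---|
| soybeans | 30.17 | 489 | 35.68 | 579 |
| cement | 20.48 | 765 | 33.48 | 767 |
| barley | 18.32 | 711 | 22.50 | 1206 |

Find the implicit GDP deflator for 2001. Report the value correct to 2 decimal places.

132.93

Nominal GDP 2001 = 35.68·579 + 33.48·767 + 22.50·1206 = 73472.88.
Real GDP 2001 (at 1992 prices) = 30.17·579 + 20.48·767 + 18.32·1206 = 55270.51.
Deflator = Nominal/Real × 100 = 73472.88/55270.51 × 100 = 132.933.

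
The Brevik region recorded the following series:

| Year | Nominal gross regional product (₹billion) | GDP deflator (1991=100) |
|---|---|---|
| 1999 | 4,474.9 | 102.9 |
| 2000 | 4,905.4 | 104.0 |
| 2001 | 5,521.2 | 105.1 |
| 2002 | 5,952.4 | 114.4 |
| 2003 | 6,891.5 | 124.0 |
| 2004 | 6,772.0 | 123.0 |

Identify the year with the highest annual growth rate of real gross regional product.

2000: real = 4905.4/1.040 = 4716.73; growth vs 1999 (4348.79) = 8.46%.
2001: real = 5521.2/1.051 = 5253.28; growth vs 2000 (4716.73) = 11.38%.
2002: real = 5952.4/1.144 = 5203.15; growth vs 2001 (5253.28) = -0.95%.
2003: real = 6891.5/1.240 = 5557.66; growth vs 2002 (5203.15) = 6.81%.
2004: real = 6772.0/1.230 = 5505.69; growth vs 2003 (5557.66) = -0.94%.

2001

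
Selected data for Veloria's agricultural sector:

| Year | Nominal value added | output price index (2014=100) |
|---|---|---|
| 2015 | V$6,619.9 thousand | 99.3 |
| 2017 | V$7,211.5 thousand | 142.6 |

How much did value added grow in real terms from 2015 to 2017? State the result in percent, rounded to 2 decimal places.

-24.14%

Real value added 2015 = 6619.9 / 0.993 = 6666.57.
Real value added 2017 = 7211.5 / 1.426 = 5057.15.
Real growth = 5057.15 / 6666.57 − 1 = -0.2414.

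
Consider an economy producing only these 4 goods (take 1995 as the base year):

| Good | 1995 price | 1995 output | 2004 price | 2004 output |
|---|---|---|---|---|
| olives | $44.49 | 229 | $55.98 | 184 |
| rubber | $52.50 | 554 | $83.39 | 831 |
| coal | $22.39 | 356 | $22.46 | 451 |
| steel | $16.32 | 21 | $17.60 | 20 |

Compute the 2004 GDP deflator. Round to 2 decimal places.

Nominal GDP 2004 = 55.98·184 + 83.39·831 + 22.46·451 + 17.60·20 = 90078.87.
Real GDP 2004 (at 1995 prices) = 44.49·184 + 52.50·831 + 22.39·451 + 16.32·20 = 62237.95.
Deflator = Nominal/Real × 100 = 90078.87/62237.95 × 100 = 144.733.

144.73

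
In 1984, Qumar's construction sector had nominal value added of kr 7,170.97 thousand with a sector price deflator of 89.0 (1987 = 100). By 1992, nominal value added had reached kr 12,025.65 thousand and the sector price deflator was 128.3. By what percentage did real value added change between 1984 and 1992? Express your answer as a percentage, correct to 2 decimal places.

16.33%

Real value added 1984 = 7170.97 / 0.890 = 8057.27.
Real value added 1992 = 12025.65 / 1.283 = 9373.07.
Real growth = 9373.07 / 8057.27 − 1 = 0.1633.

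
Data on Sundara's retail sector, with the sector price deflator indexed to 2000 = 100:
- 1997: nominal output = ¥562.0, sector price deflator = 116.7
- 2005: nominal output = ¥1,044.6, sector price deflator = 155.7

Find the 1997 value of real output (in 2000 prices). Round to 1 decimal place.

Real output = Nominal / (sector price deflator/100) = 562.0 / 1.167 = 481.58.

¥481.6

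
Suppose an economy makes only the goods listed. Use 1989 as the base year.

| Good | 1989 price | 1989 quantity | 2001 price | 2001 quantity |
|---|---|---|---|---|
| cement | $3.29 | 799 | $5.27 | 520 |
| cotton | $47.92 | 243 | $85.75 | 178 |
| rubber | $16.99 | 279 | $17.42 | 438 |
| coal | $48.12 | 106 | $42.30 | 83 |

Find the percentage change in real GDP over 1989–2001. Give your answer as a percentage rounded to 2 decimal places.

-10.11%

Real GDP 1989 = Nominal GDP 1989 = 3.29·799 + 47.92·243 + 16.99·279 + 48.12·106 = 24114.20.
Real GDP 2001 (at 1989 prices) = 3.29·520 + 47.92·178 + 16.99·438 + 48.12·83 = 21676.14.
Real growth = 21676.14/24114.20 − 1 = -0.1011.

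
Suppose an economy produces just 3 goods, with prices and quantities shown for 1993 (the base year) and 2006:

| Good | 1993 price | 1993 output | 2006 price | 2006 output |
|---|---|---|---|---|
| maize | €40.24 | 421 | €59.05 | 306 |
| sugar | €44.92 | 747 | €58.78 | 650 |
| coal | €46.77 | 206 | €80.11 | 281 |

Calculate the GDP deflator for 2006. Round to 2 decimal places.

144.16

Nominal GDP 2006 = 59.05·306 + 58.78·650 + 80.11·281 = 78787.21.
Real GDP 2006 (at 1993 prices) = 40.24·306 + 44.92·650 + 46.77·281 = 54653.81.
Deflator = Nominal/Real × 100 = 78787.21/54653.81 × 100 = 144.157.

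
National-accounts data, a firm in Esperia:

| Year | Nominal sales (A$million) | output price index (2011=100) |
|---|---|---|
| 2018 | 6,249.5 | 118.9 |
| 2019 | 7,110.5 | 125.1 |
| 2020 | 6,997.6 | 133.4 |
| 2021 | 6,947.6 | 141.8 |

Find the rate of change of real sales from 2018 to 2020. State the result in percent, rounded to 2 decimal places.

Real sales 2018 = 6249.5/1.189 = 5256.10.
Real sales 2020 = 6997.6/1.334 = 5245.58.
Change = 5245.58/5256.10 − 1 = -0.0020.

-0.20%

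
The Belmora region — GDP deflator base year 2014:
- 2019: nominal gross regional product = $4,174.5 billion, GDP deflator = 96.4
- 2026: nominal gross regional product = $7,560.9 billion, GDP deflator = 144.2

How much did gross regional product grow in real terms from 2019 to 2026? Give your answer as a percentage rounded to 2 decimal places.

Deflate each year: 2019 → 4174.5/0.964 = 4330.39; 2026 → 7560.9/1.442 = 5243.34.
So real gross regional product changed by 5243.34/4330.39 − 1 = 0.2108, i.e. 21.08%.

21.08%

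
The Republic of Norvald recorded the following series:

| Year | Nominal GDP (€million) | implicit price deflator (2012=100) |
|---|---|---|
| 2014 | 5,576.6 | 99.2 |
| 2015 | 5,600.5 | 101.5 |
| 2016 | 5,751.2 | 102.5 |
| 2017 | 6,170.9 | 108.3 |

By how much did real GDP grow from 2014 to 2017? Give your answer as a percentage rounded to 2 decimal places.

1.36%

Real GDP 2014 = 5576.6/0.992 = 5621.57.
Real GDP 2017 = 6170.9/1.083 = 5697.97.
Change = 5697.97/5621.57 − 1 = 0.0136.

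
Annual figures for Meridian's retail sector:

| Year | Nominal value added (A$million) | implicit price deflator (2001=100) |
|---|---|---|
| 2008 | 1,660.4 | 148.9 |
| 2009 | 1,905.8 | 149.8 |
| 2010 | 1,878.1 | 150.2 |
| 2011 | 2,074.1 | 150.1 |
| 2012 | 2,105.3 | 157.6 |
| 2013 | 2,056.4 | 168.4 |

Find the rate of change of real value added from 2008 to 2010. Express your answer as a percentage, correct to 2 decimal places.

Real value added 2008 = 1660.4/1.489 = 1115.11.
Real value added 2010 = 1878.1/1.502 = 1250.40.
Change = 1250.40/1115.11 − 1 = 0.1213.

12.13%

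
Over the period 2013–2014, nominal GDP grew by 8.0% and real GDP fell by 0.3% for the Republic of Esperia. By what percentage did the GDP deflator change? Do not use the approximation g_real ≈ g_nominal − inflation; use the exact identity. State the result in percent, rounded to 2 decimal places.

(1 + g_nom) = (1 + g_real)(1 + π), so π = 1.0800 / 0.9970 − 1 = 0.08325.

8.32%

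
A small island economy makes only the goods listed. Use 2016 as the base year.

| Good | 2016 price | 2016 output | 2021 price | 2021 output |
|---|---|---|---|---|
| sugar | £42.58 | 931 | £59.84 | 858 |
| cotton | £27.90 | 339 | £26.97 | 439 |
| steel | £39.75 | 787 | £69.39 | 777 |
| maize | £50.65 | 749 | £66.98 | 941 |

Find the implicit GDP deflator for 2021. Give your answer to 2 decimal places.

Nominal GDP 2021 = 59.84·858 + 26.97·439 + 69.39·777 + 66.98·941 = 180126.76.
Real GDP 2021 (at 2016 prices) = 42.58·858 + 27.90·439 + 39.75·777 + 50.65·941 = 127329.14.
Deflator = Nominal/Real × 100 = 180126.76/127329.14 × 100 = 141.465.

141.47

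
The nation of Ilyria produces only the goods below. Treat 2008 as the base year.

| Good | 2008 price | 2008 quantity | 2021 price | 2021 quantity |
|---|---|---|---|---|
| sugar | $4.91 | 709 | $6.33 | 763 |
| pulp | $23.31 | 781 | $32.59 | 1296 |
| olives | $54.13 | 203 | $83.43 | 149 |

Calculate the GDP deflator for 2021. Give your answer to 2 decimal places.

141.59

Nominal GDP 2021 = 6.33·763 + 32.59·1296 + 83.43·149 = 59497.50.
Real GDP 2021 (at 2008 prices) = 4.91·763 + 23.31·1296 + 54.13·149 = 42021.46.
Deflator = Nominal/Real × 100 = 59497.50/42021.46 × 100 = 141.588.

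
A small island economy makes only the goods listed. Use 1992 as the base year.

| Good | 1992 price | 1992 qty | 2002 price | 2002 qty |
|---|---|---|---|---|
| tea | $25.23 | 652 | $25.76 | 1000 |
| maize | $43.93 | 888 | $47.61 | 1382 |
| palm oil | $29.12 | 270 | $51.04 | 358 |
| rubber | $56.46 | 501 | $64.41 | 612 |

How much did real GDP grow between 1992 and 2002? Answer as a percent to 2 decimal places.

42.91%

Real GDP 1992 = Nominal GDP 1992 = 25.23·652 + 43.93·888 + 29.12·270 + 56.46·501 = 91608.66.
Real GDP 2002 (at 1992 prices) = 25.23·1000 + 43.93·1382 + 29.12·358 + 56.46·612 = 130919.74.
Real growth = 130919.74/91608.66 − 1 = 0.4291.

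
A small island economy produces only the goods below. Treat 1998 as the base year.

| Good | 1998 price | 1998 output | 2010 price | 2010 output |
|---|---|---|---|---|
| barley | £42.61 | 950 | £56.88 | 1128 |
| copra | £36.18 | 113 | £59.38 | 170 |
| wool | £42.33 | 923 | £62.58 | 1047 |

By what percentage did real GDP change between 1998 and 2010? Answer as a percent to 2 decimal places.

17.81%

Real GDP 1998 = Nominal GDP 1998 = 42.61·950 + 36.18·113 + 42.33·923 = 83638.43.
Real GDP 2010 (at 1998 prices) = 42.61·1128 + 36.18·170 + 42.33·1047 = 98534.19.
Real growth = 98534.19/83638.43 − 1 = 0.1781.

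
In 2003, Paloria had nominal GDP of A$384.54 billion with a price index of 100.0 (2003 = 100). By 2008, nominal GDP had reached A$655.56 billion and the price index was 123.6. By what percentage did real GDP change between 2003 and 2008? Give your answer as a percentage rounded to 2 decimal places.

Real GDP 2003 = 384.54 / 1.000 = 384.54.
Real GDP 2008 = 655.56 / 1.236 = 530.39.
Real growth = 530.39 / 384.54 − 1 = 0.3793.

37.93%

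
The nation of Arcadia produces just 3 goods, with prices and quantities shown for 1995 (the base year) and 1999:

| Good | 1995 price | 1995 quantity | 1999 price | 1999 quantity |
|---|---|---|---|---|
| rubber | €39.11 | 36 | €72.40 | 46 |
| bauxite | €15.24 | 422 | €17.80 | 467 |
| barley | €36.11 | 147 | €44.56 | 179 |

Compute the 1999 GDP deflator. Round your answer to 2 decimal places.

127.56

Nominal GDP 1999 = 72.40·46 + 17.80·467 + 44.56·179 = 19619.24.
Real GDP 1999 (at 1995 prices) = 39.11·46 + 15.24·467 + 36.11·179 = 15379.83.
Deflator = Nominal/Real × 100 = 19619.24/15379.83 × 100 = 127.565.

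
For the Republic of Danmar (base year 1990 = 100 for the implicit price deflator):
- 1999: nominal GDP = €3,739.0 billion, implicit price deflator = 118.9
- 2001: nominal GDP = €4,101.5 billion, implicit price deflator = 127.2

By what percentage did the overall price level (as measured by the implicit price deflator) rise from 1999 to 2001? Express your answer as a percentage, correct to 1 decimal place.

Price-level change = 127.2 / 118.9 − 1 = 0.0698.

7.0%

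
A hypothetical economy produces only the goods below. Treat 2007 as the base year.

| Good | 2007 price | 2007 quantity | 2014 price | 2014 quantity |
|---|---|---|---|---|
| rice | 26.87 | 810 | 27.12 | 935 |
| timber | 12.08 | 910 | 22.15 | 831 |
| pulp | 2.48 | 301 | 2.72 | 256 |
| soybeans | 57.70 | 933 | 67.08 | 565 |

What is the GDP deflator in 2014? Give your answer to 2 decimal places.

Nominal GDP 2014 = 27.12·935 + 22.15·831 + 2.72·256 + 67.08·565 = 82360.37.
Real GDP 2014 (at 2007 prices) = 26.87·935 + 12.08·831 + 2.48·256 + 57.70·565 = 68397.31.
Deflator = Nominal/Real × 100 = 82360.37/68397.31 × 100 = 120.415.

120.41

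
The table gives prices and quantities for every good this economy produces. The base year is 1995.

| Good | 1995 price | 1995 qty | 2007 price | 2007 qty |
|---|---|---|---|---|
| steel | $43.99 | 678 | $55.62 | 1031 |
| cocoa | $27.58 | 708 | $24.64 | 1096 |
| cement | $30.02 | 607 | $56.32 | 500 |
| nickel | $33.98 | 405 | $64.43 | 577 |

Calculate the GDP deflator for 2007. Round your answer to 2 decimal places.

135.83

Nominal GDP 2007 = 55.62·1031 + 24.64·1096 + 56.32·500 + 64.43·577 = 149685.77.
Real GDP 2007 (at 1995 prices) = 43.99·1031 + 27.58·1096 + 30.02·500 + 33.98·577 = 110197.83.
Deflator = Nominal/Real × 100 = 149685.77/110197.83 × 100 = 135.834.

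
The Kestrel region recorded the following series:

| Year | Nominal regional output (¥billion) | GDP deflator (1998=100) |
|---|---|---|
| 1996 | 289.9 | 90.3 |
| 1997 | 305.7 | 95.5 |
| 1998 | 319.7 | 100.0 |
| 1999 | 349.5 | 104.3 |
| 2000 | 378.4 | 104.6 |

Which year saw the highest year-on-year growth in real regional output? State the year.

1997: real = 305.7/0.955 = 320.10; growth vs 1996 (321.04) = -0.29%.
1998: real = 319.7/1.000 = 319.70; growth vs 1997 (320.10) = -0.12%.
1999: real = 349.5/1.043 = 335.09; growth vs 1998 (319.70) = 4.81%.
2000: real = 378.4/1.046 = 361.76; growth vs 1999 (335.09) = 7.96%.

2000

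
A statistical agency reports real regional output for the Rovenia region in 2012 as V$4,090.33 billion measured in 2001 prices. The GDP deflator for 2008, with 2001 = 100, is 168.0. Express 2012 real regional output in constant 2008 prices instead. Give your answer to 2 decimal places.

Real regional output in 2008 prices = Real regional output in 2001 prices × (P_2008/P_2001) = 4090.33 × 1.680 = 6871.75.

V$6,871.75 billion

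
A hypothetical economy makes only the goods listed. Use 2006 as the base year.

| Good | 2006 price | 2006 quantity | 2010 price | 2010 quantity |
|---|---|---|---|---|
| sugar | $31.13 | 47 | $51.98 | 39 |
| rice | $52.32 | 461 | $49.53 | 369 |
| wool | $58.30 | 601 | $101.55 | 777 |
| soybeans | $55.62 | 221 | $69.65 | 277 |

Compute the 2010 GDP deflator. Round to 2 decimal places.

Nominal GDP 2010 = 51.98·39 + 49.53·369 + 101.55·777 + 69.65·277 = 118501.19.
Real GDP 2010 (at 2006 prices) = 31.13·39 + 52.32·369 + 58.30·777 + 55.62·277 = 81225.99.
Deflator = Nominal/Real × 100 = 118501.19/81225.99 × 100 = 145.891.

145.89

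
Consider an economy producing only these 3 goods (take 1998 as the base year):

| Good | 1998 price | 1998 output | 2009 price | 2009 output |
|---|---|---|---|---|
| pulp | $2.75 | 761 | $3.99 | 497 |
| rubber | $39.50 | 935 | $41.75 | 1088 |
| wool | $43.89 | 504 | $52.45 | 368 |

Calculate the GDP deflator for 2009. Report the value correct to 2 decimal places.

Nominal GDP 2009 = 3.99·497 + 41.75·1088 + 52.45·368 = 66708.63.
Real GDP 2009 (at 1998 prices) = 2.75·497 + 39.50·1088 + 43.89·368 = 60494.27.
Deflator = Nominal/Real × 100 = 66708.63/60494.27 × 100 = 110.273.

110.27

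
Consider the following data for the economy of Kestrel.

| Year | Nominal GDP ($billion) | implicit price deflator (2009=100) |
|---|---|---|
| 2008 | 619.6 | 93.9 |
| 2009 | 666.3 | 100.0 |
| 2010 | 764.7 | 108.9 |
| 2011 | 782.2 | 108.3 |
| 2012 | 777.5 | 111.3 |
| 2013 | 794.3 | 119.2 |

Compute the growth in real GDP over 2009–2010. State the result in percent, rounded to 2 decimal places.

Real GDP 2009 = 666.3/1.000 = 666.30.
Real GDP 2010 = 764.7/1.089 = 702.20.
Change = 702.20/666.30 − 1 = 0.0539.

5.39%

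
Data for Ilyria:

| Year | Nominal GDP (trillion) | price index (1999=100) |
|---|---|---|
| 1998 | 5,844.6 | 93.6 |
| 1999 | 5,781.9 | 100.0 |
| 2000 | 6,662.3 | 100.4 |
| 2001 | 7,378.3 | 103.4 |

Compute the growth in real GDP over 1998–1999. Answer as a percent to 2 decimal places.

-7.40%

Real GDP 1998 = 5844.6/0.936 = 6244.23.
Real GDP 1999 = 5781.9/1.000 = 5781.90.
Change = 5781.90/6244.23 − 1 = -0.0740.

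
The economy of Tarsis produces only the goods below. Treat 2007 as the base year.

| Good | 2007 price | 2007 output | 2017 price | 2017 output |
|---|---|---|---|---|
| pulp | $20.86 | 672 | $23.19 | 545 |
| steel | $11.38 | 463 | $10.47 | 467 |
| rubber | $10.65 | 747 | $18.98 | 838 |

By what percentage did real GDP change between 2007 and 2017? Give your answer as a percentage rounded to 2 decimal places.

-6.00%

Real GDP 2007 = Nominal GDP 2007 = 20.86·672 + 11.38·463 + 10.65·747 = 27242.41.
Real GDP 2017 (at 2007 prices) = 20.86·545 + 11.38·467 + 10.65·838 = 25607.86.
Real growth = 25607.86/27242.41 − 1 = -0.0600.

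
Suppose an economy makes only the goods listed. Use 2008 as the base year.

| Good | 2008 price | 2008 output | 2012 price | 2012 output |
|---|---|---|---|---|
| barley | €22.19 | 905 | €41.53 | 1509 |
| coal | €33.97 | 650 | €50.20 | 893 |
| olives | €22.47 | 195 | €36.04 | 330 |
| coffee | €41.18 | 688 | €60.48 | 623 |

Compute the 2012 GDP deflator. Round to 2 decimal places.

162.11

Nominal GDP 2012 = 41.53·1509 + 50.20·893 + 36.04·330 + 60.48·623 = 157069.61.
Real GDP 2012 (at 2008 prices) = 22.19·1509 + 33.97·893 + 22.47·330 + 41.18·623 = 96890.16.
Deflator = Nominal/Real × 100 = 157069.61/96890.16 × 100 = 162.111.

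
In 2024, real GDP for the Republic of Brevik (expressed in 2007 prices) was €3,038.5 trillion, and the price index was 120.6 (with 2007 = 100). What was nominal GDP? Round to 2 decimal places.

Nominal GDP = Real × (price index/100) = 3038.5 × 1.206 = 3664.43.

€3,664.43 trillion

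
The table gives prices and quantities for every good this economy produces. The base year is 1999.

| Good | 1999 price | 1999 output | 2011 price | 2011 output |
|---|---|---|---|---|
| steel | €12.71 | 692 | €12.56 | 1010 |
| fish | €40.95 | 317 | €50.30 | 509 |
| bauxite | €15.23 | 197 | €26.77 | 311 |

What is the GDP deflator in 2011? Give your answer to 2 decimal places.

121.34

Nominal GDP 2011 = 12.56·1010 + 50.30·509 + 26.77·311 = 46613.77.
Real GDP 2011 (at 1999 prices) = 12.71·1010 + 40.95·509 + 15.23·311 = 38417.18.
Deflator = Nominal/Real × 100 = 46613.77/38417.18 × 100 = 121.336.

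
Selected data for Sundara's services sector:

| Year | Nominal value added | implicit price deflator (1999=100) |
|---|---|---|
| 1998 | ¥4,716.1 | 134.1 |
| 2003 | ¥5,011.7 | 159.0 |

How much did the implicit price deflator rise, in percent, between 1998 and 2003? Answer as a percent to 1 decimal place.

18.6%

Price-level change = 159.0 / 134.1 − 1 = 0.1857.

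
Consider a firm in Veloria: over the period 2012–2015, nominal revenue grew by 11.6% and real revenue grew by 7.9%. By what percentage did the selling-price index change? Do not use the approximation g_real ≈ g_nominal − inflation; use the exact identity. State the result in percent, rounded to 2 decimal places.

(1 + g_nom) = (1 + g_real)(1 + π), so π = 1.1160 / 1.0790 − 1 = 0.03429.

3.43%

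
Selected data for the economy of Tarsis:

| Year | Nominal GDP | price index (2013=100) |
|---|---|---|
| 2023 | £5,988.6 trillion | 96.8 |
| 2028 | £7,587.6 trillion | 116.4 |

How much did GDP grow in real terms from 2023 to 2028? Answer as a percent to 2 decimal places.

Real GDP 2023 = 5988.6 / 0.968 = 6186.57.
Real GDP 2028 = 7587.6 / 1.164 = 6518.56.
Real growth = 6518.56 / 6186.57 − 1 = 0.0537.

5.37%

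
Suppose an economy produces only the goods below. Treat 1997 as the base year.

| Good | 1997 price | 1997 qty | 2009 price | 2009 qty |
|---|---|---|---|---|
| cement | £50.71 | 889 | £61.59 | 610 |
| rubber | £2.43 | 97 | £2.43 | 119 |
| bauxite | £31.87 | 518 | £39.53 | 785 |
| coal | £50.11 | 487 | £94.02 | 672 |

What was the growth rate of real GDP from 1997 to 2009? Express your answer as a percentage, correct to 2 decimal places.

4.27%

Real GDP 1997 = Nominal GDP 1997 = 50.71·889 + 2.43·97 + 31.87·518 + 50.11·487 = 86229.13.
Real GDP 2009 (at 1997 prices) = 50.71·610 + 2.43·119 + 31.87·785 + 50.11·672 = 89914.14.
Real growth = 89914.14/86229.13 − 1 = 0.0427.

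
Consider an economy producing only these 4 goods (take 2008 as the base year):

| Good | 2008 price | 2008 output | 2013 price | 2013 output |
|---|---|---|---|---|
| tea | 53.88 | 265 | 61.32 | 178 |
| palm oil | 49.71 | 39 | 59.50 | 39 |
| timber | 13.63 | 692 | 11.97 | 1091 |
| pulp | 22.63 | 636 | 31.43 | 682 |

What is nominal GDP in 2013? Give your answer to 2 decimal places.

Nominal GDP 2013 = Σ (p_2013 × q_2013) = 61.32·178 + 59.50·39 + 11.97·1091 + 31.43·682 = 47729.99.

47729.99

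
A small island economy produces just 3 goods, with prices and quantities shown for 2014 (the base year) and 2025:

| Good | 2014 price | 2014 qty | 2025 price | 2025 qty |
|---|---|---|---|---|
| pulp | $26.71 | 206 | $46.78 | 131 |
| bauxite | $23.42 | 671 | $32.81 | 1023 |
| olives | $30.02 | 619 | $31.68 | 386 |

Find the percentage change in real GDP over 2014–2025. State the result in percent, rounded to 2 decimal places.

-1.89%

Real GDP 2014 = Nominal GDP 2014 = 26.71·206 + 23.42·671 + 30.02·619 = 39799.46.
Real GDP 2025 (at 2014 prices) = 26.71·131 + 23.42·1023 + 30.02·386 = 39045.39.
Real growth = 39045.39/39799.46 − 1 = -0.0189.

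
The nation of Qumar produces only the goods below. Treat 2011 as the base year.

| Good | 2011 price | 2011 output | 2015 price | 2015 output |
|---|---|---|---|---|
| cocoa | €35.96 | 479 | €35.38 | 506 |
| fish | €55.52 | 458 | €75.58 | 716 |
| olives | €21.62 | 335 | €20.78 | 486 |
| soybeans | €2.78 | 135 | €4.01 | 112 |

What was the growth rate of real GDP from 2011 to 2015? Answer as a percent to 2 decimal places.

36.79%

Real GDP 2011 = Nominal GDP 2011 = 35.96·479 + 55.52·458 + 21.62·335 + 2.78·135 = 50271.00.
Real GDP 2015 (at 2011 prices) = 35.96·506 + 55.52·716 + 21.62·486 + 2.78·112 = 68766.76.
Real growth = 68766.76/50271.00 − 1 = 0.3679.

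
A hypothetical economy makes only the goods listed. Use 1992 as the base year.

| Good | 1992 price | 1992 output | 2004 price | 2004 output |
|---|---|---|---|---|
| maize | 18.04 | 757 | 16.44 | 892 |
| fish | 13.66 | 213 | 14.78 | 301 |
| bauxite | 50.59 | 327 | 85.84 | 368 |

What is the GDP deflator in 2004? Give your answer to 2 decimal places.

Nominal GDP 2004 = 16.44·892 + 14.78·301 + 85.84·368 = 50702.38.
Real GDP 2004 (at 1992 prices) = 18.04·892 + 13.66·301 + 50.59·368 = 38820.46.
Deflator = Nominal/Real × 100 = 50702.38/38820.46 × 100 = 130.607.

130.61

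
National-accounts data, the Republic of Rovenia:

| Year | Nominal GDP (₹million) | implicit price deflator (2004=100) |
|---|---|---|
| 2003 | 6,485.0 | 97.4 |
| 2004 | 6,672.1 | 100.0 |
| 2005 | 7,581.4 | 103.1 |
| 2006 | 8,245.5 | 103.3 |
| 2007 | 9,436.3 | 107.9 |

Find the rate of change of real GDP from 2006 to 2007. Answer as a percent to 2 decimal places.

Real GDP 2006 = 8245.5/1.033 = 7982.09.
Real GDP 2007 = 9436.3/1.079 = 8745.41.
Change = 8745.41/7982.09 − 1 = 0.0956.

9.56%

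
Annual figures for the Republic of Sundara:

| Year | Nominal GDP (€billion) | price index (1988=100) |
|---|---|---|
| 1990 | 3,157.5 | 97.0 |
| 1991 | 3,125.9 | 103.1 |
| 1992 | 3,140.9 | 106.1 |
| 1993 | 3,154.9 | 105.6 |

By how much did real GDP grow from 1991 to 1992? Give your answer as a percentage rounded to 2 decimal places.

Real GDP 1991 = 3125.9/1.031 = 3031.91.
Real GDP 1992 = 3140.9/1.061 = 2960.32.
Change = 2960.32/3031.91 − 1 = -0.0236.

-2.36%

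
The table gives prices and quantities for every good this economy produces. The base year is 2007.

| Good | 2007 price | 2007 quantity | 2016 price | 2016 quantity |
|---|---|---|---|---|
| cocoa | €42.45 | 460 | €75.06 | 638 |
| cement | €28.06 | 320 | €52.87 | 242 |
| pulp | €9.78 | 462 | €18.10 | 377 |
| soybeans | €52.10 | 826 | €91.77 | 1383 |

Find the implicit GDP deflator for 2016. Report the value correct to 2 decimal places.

177.37

Nominal GDP 2016 = 75.06·638 + 52.87·242 + 18.10·377 + 91.77·1383 = 194424.43.
Real GDP 2016 (at 2007 prices) = 42.45·638 + 28.06·242 + 9.78·377 + 52.10·1383 = 109614.98.
Deflator = Nominal/Real × 100 = 194424.43/109614.98 × 100 = 177.370.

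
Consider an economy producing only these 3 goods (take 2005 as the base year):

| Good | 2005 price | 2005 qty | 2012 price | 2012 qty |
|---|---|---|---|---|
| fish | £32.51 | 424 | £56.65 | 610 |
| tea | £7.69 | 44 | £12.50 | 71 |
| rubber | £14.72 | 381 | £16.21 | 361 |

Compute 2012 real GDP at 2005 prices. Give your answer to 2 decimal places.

Real GDP 2012 = Σ (p_2005 × q_2012) = 32.51·610 + 7.69·71 + 14.72·361 = 25691.01.

£25691.01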